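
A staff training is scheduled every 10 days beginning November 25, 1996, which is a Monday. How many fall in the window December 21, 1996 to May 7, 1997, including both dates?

14

Occurrences land 10·i days after November 25, 1996 for i = 0, 1, 2, …
December 21, 1996 is 26 days after the start; 26 ÷ 10 = 2 remainder 6; since the remainder is 6, round up to i = 3. First occurrence in the window: #4 on December 25, 1996 (3×10 = 30 days in).
May 7, 1997 is 163 days after the start; 163 ÷ 10 = 16 remainder 3. Last occurrence in the window: #17 on May 4, 1997.
Occurrences #4 through #17: 14 in total.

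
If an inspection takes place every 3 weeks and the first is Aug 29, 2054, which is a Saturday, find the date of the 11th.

Mar 27, 2055

The 11th occurrence is 10 intervals after the first: 10 × 21 = 210 days after Aug 29, 2054.
Aug has 31 days — 2 days to the end of Aug leaves 208.
Sep has 30 days (178 left).
Oct has 31 days (147 left).
Nov has 30 days (117 left).
Dec has 31 days (86 left).
Jan has 31 days (55 left).
Feb has 28 days (27 left).
27 days into Mar → Mar 27, 2055.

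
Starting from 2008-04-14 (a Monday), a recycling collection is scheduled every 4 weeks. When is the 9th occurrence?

The 9th occurrence is 8 intervals after the first: 8 × 28 = 224 days after 2008-04-14.
April has 30 days — 16 days to the end of April leaves 208.
May has 31 days (177 left).
June has 30 days (147 left).
July has 31 days (116 left).
August has 31 days (85 left).
September has 30 days (55 left).
October has 31 days (24 left).
24 days into November → 2008-11-24.

2008-11-24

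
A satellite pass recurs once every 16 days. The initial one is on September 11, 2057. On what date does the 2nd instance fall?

September 27, 2057

The 2nd occurrence is 1 interval after the first: 1 × 16 = 16 days after September 11, 2057.
16 days later is September 27, 2057.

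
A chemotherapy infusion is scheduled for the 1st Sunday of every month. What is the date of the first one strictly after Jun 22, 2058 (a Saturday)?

Jul 7, 2058

Jun 2058 starts on a Saturday, so its 1st Sunday is Jun 2, 2058 (1 day in).
That is not after Jun 22, 2058, so look at Jul 2058.
Jul 2058 starts on a Monday, so its 1st Sunday is Jul 7, 2058 (6 days in).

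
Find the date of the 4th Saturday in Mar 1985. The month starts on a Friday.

Mar 1985 begins on a Friday, so the first Saturday is Mar 2 (1 day later).
The 4th Saturday is 3 weeks later: 2 + 21 = 23.

Mar 23, 1985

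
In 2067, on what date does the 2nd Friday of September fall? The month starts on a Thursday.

September 9, 2067

September 2067 begins on a Thursday, so the first Friday is September 2 (1 day later).
The 2nd Friday is 1 weeks later: 2 + 7 = 9.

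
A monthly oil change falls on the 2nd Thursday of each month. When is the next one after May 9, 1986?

June 12, 1986

May 1986 starts on a Thursday; its first Thursday is the 1st, so the 2nd Thursday is the 8th — May 8, 1986.
That is not after May 9, 1986, so look at June 1986.
June 1986 starts on a Sunday; its first Thursday is the 5th, so the 2nd Thursday is the 12th — June 12, 1986.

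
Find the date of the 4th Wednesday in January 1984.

January 25, 1984

The first Wednesday of January 1984 is January 4.
The 4th Wednesday is 3 weeks later: 4 + 21 = 25.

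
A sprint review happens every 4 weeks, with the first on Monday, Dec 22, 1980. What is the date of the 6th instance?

May 11, 1981

The 6th occurrence is 5 intervals after the first: 5 × 28 = 140 days after Dec 22, 1980.
Dec has 31 days — 9 days to the end of Dec leaves 131.
Jan has 31 days (100 left).
Feb has 28 days (72 left).
Mar has 31 days (41 left).
Apr has 30 days (11 left).
11 days into May → May 11, 1981.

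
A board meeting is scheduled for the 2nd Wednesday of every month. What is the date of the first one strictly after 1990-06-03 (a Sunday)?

1990-06-13

June 1990 starts on a Friday; its first Wednesday is the 6th, so the 2nd Wednesday is the 13th — 1990-06-13.
1990-06-13 is after 1990-06-03, so that is the next one.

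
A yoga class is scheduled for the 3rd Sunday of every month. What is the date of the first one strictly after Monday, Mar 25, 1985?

Apr 21, 1985

Mar 1985 starts on a Friday; its first Sunday is the 3rd, so the 3rd Sunday is the 17th — Mar 17, 1985.
That is not after Mar 25, 1985, so look at Apr 1985.
Apr 1985 starts on a Monday; its first Sunday is the 7th, so the 3rd Sunday is the 21st — Apr 21, 1985.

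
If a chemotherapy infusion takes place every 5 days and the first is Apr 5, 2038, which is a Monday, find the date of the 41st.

The 41st occurrence is 40 intervals after the first: 40 × 5 = 200 days after Apr 5, 2038.
Apr has 30 days — 25 days to the end of Apr leaves 175.
May has 31 days (144 left).
Jun has 30 days (114 left).
Jul has 31 days (83 left).
Aug has 31 days (52 left).
Sep has 30 days (22 left).
22 days into Oct → Oct 22, 2038.

Oct 22, 2038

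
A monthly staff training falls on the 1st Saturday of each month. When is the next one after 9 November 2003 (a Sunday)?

6 December 2003

November 2003 starts on a Saturday, so its 1st Saturday is 1 November 2003.
That is not after 9 November 2003, so look at December 2003.
December 2003 starts on a Monday, so its 1st Saturday is 6 December 2003 (5 days in).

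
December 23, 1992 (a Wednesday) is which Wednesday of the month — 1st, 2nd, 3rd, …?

Day 23 falls in week ⌈23/7⌉ of the month.
Days 1–7 hold the 1st Wednesday, 8–14 the 2nd, 15–21 the 3rd, 22–28 the 4th, 29–31 the 5th.
23 is in the range for the 4th.

4th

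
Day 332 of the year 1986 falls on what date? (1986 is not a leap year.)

28 November 1986

January has 31 days (332 − 31 = 301 remain).
February has 28 days (301 − 28 = 273 remain).
March has 31 days (273 − 31 = 242 remain).
April has 30 days (242 − 30 = 212 remain).
May has 31 days (212 − 31 = 181 remain).
June has 30 days (181 − 30 = 151 remain).
July has 31 days (151 − 31 = 120 remain).
August has 31 days (120 − 31 = 89 remain).
September has 30 days (89 − 30 = 59 remain).
October has 31 days (59 − 31 = 28 remain).
28 into November → November 28.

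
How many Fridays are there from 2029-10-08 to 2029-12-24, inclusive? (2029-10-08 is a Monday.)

11

2029-10-08 is a Monday; the first Friday on or after it is 2029-10-12 (4 days later).
From 2029-10-12 to 2029-12-24: 19 + 30 + 24 = 73 days (rest of October, November, December).
73 ÷ 7 = 10 full weeks with remainder 3, so 10 more Fridays after the first → 11.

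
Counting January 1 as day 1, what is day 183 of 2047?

2047-07-02

January has 31 days (183 − 31 = 152 remain).
February has 28 days (152 − 28 = 124 remain).
March has 31 days (124 − 31 = 93 remain).
April has 30 days (93 − 30 = 63 remain).
May has 31 days (63 − 31 = 32 remain).
June has 30 days (32 − 30 = 2 remain).
2 into July → July 2.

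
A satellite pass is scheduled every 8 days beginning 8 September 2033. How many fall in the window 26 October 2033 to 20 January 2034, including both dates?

Occurrences land 8·i days after 8 September 2033 for i = 0, 1, 2, …
26 October 2033 is 48 days after the start; 48 ÷ 8 = 6 remainder 0. First occurrence in the window: #7 on 26 October 2033 (6×8 = 48 days in).
20 January 2034 is 134 days after the start; 134 ÷ 8 = 16 remainder 6. Last occurrence in the window: #17 on 14 January 2034.
Occurrences #7 through #17: 11 in total.

11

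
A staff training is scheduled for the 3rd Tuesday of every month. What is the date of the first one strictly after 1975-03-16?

March 1975 starts on a Saturday; its first Tuesday is the 4th, so the 3rd Tuesday is the 18th — 1975-03-18.
1975-03-18 is after 1975-03-16, so that is the next one.

1975-03-18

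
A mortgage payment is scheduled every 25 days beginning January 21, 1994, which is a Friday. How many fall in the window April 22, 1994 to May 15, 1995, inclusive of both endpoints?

Occurrences land 25·i days after January 21, 1994 for i = 0, 1, 2, …
April 22, 1994 is 91 days after the start; 91 ÷ 25 = 3 remainder 16; since the remainder is 16, round up to i = 4. First occurrence in the window: #5 on May 1, 1994 (4×25 = 100 days in).
May 15, 1995 is 479 days after the start; 479 ÷ 25 = 19 remainder 4. Last occurrence in the window: #20 on May 11, 1995.
Occurrences #5 through #20: 16 in total.

16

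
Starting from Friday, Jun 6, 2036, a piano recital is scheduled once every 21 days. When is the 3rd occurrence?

The 3rd occurrence is 2 intervals after the first: 2 × 21 = 42 days after Jun 6, 2036.
Jun has 30 days — 24 days to the end of Jun leaves 18.
18 days into Jul → Jul 18, 2036.

Jul 18, 2036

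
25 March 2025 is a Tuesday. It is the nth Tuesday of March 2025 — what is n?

4th

Day 25 falls in week ⌈25/7⌉ of the month.
Days 1–7 hold the 1st Tuesday, 8–14 the 2nd, 15–21 the 3rd, 22–28 the 4th, 29–31 the 5th.
25 is in the range for the 4th.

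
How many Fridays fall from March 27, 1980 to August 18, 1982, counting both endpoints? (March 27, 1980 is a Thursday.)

March 27, 1980 is a Thursday; the first Friday on or after it is March 28, 1980 (1 day later).
From March 28, 1980 to August 18, 1982: 278 + 365 + 230 = 873 days (rest of 1980, 1981, to August 18, 1982 in 1982).
873 ÷ 7 = 124 full weeks with remainder 5, so 124 more Fridays after the first → 125.

125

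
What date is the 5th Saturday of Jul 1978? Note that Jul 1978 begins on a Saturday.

Jul 1978 begins on a Saturday, so the first Saturday is Jul 1.
The 5th Saturday is 4 weeks later: 1 + 28 = 29.

Jul 29, 1978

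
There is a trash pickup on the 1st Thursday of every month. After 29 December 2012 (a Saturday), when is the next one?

3 January 2013

December 2012 starts on a Saturday, so its 1st Thursday is 6 December 2012 (5 days in).
That is not after 29 December 2012, so look at January 2013.
January 2013 starts on a Tuesday, so its 1st Thursday is 3 January 2013 (2 days in).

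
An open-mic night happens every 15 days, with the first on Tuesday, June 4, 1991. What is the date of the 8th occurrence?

The 8th occurrence is 7 intervals after the first: 7 × 15 = 105 days after June 4, 1991.
June has 30 days — 26 days to the end of June leaves 79.
July has 31 days (48 left).
August has 31 days (17 left).
17 days into September → September 17, 1991.

September 17, 1991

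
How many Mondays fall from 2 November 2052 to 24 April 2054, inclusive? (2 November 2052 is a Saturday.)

2 November 2052 is a Saturday; the first Monday on or after it is 4 November 2052 (2 days later).
From 4 November 2052 to 24 April 2054: 57 + 365 + 114 = 536 days (rest of 2052, 2053, to 24 April 2054 in 2054).
536 ÷ 7 = 76 full weeks with remainder 4, so 76 more Mondays after the first → 77.

77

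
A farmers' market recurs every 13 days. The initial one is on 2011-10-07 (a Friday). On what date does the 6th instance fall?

The 6th occurrence is 5 intervals after the first: 5 × 13 = 65 days after 2011-10-07.
October has 31 days — 24 days to the end of October leaves 41.
November has 30 days (11 left).
11 days into December → 2011-12-11.

2011-12-11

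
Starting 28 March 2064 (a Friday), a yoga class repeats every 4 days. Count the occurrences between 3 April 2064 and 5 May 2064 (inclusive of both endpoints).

Occurrences land 4·i days after 28 March 2064 for i = 0, 1, 2, …
3 April 2064 is 6 days after the start; 6 ÷ 4 = 1 remainder 2; since the remainder is 2, round up to i = 2. First occurrence in the window: #3 on 5 April 2064 (2×4 = 8 days in).
5 May 2064 is 38 days after the start; 38 ÷ 4 = 9 remainder 2. Last occurrence in the window: #10 on 3 May 2064.
Occurrences #3 through #10: 8 in total.

8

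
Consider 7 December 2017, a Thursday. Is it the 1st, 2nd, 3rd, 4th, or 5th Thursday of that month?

1st

Day 7 falls in week ⌈7/7⌉ of the month.
Days 1–7 hold the 1st Thursday, 8–14 the 2nd, 15–21 the 3rd, 22–28 the 4th, 29–31 the 5th.
7 is in the range for the 1st.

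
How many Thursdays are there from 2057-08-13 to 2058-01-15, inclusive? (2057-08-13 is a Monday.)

22

2057-08-13 is a Monday; the first Thursday on or after it is 2057-08-16 (3 days later).
From 2057-08-16 to 2058-01-15: 15 + 30 + 31 + 30 + 31 + 15 = 152 days (rest of August, September, October, November, December, January).
152 ÷ 7 = 21 full weeks with remainder 5, so 21 more Thursdays after the first → 22.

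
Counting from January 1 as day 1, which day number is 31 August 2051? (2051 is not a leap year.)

Days in months before August: 31 + 28 + 31 + 30 + 31 + 30 + 31 = 212.
Plus 31 days into August → day 243.

243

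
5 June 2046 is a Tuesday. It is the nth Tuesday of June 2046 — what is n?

1st

Day 5 falls in week ⌈5/7⌉ of the month.
Days 1–7 hold the 1st Tuesday, 8–14 the 2nd, 15–21 the 3rd, 22–28 the 4th, 29–31 the 5th.
5 is in the range for the 1st.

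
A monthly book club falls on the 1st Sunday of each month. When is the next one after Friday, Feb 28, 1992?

Feb 1992 starts on a Saturday, so its 1st Sunday is Feb 2, 1992 (1 day in).
That is not after Feb 28, 1992, so look at Mar 1992.
Mar 1992 starts on a Sunday, so its 1st Sunday is Mar 1, 1992.

Mar 1, 1992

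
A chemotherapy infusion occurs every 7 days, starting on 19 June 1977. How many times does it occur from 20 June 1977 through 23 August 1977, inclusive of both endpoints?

Occurrences land 7·i days after 19 June 1977 for i = 0, 1, 2, …
20 June 1977 is 1 day after the start; 1 ÷ 7 = 0 remainder 1; since the remainder is 1, round up to i = 1. First occurrence in the window: #2 on 26 June 1977 (1×7 = 7 days in).
23 August 1977 is 65 days after the start; 65 ÷ 7 = 9 remainder 2. Last occurrence in the window: #10 on 21 August 1977.
Occurrences #2 through #10: 9 in total.

9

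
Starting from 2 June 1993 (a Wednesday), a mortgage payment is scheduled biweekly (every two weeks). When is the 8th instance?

The 8th occurrence is 7 intervals after the first: 7 × 14 = 98 days after 2 June 1993.
June has 30 days — 28 days to the end of June leaves 70.
July has 31 days (39 left).
August has 31 days (8 left).
8 days into September → 8 September 1993.

8 September 1993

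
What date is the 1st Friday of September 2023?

The first Friday of September 2023 is September 1.

September 1, 2023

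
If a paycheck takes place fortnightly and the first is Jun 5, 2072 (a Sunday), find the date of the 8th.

Sep 11, 2072

The 8th occurrence is 7 intervals after the first: 7 × 14 = 98 days after Jun 5, 2072.
Jun has 30 days — 25 days to the end of Jun leaves 73.
Jul has 31 days (42 left).
Aug has 31 days (11 left).
11 days into Sep → Sep 11, 2072.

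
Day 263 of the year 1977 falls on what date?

1977-09-20

January has 31 days (263 − 31 = 232 remain).
February has 28 days (232 − 28 = 204 remain).
March has 31 days (204 − 31 = 173 remain).
April has 30 days (173 − 30 = 143 remain).
May has 31 days (143 − 31 = 112 remain).
June has 30 days (112 − 30 = 82 remain).
July has 31 days (82 − 31 = 51 remain).
August has 31 days (51 − 31 = 20 remain).
20 into September → September 20.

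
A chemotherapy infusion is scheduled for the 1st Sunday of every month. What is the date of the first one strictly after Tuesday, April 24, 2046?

May 6, 2046

April 2046 starts on a Sunday, so its 1st Sunday is April 1, 2046.
That is not after April 24, 2046, so look at May 2046.
May 2046 starts on a Tuesday, so its 1st Sunday is May 6, 2046 (5 days in).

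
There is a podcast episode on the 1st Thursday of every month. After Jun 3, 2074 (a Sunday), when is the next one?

Jun 2074 starts on a Friday, so its 1st Thursday is Jun 7, 2074 (6 days in).
Jun 7, 2074 is after Jun 3, 2074, so that is the next one.

Jun 7, 2074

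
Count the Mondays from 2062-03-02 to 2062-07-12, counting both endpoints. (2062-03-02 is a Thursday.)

2062-03-02 is a Thursday; the first Monday on or after it is 2062-03-06 (4 days later).
From 2062-03-06 to 2062-07-12: 25 + 30 + 31 + 30 + 12 = 128 days (rest of March, April, May, June, July).
128 ÷ 7 = 18 full weeks with remainder 2, so 18 more Mondays after the first → 19.

19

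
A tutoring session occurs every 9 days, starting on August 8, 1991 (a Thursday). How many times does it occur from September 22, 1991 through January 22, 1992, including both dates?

14

Occurrences land 9·i days after August 8, 1991 for i = 0, 1, 2, …
September 22, 1991 is 45 days after the start; 45 ÷ 9 = 5 remainder 0. First occurrence in the window: #6 on September 22, 1991 (5×9 = 45 days in).
January 22, 1992 is 167 days after the start; 167 ÷ 9 = 18 remainder 5. Last occurrence in the window: #19 on January 17, 1992.
Occurrences #6 through #19: 14 in total.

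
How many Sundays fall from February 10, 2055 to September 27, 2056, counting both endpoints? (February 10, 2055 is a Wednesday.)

85

February 10, 2055 is a Wednesday; the first Sunday on or after it is February 14, 2055 (4 days later).
From February 14, 2055 to September 27, 2056: 320 + 271 = 591 days (rest of 2055, to September 27, 2056 in 2056).
591 ÷ 7 = 84 full weeks with remainder 3, so 84 more Sundays after the first → 85.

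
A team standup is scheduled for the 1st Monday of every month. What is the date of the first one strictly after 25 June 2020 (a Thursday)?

6 July 2020

June 2020 starts on a Monday, so its 1st Monday is 1 June 2020.
That is not after 25 June 2020, so look at July 2020.
July 2020 starts on a Wednesday, so its 1st Monday is 6 July 2020 (5 days in).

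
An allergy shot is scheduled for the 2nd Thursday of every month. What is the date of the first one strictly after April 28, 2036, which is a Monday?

May 8, 2036

April 2036 starts on a Tuesday; its first Thursday is the 3rd, so the 2nd Thursday is the 10th — April 10, 2036.
That is not after April 28, 2036, so look at May 2036.
May 2036 starts on a Thursday; its first Thursday is the 1st, so the 2nd Thursday is the 8th — May 8, 2036.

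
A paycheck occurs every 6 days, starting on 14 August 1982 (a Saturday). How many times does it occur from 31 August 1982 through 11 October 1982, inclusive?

Occurrences land 6·i days after 14 August 1982 for i = 0, 1, 2, …
31 August 1982 is 17 days after the start; 17 ÷ 6 = 2 remainder 5; since the remainder is 5, round up to i = 3. First occurrence in the window: #4 on 1 September 1982 (3×6 = 18 days in).
11 October 1982 is 58 days after the start; 58 ÷ 6 = 9 remainder 4. Last occurrence in the window: #10 on 7 October 1982.
Occurrences #4 through #10: 7 in total.

7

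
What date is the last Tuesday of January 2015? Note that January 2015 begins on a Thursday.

January 2015 begins on a Thursday, so the first Tuesday is January 6 (5 days later).
January 2015 has 31 days. Adding weeks: 6, 13, 20, 27 — the last one ≤ 31 is the 27th.

2015-01-27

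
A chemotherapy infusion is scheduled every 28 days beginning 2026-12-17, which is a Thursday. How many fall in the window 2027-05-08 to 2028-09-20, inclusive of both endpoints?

17

Occurrences land 28·i days after 2026-12-17 for i = 0, 1, 2, …
2027-05-08 is 142 days after the start; 142 ÷ 28 = 5 remainder 2; since the remainder is 2, round up to i = 6. First occurrence in the window: #7 on 2027-06-03 (6×28 = 168 days in).
2028-09-20 is 643 days after the start; 643 ÷ 28 = 22 remainder 27. Last occurrence in the window: #23 on 2028-08-24.
Occurrences #7 through #23: 17 in total.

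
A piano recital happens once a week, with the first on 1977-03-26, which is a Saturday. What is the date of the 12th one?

The 12th occurrence is 11 intervals after the first: 11 × 7 = 77 days after 1977-03-26.
March has 31 days — 5 days to the end of March leaves 72.
April has 30 days (42 left).
May has 31 days (11 left).
11 days into June → 1977-06-11.

1977-06-11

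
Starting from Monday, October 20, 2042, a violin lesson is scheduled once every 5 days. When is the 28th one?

The 28th occurrence is 27 intervals after the first: 27 × 5 = 135 days after October 20, 2042.
October has 31 days — 11 days to the end of October leaves 124.
November has 30 days (94 left).
December has 31 days (63 left).
January has 31 days (32 left).
February has 28 days (4 left).
4 days into March → March 4, 2043.

March 4, 2043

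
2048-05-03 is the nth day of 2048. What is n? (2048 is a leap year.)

Days in months before May: 31 + 29 + 31 + 30 = 121.
Plus 3 days into May → day 124.

124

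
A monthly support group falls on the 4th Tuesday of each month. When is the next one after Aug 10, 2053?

Aug 26, 2053

Aug 2053 starts on a Friday; its first Tuesday is the 5th, so the 4th Tuesday is the 26th — Aug 26, 2053.
Aug 26, 2053 is after Aug 10, 2053, so that is the next one.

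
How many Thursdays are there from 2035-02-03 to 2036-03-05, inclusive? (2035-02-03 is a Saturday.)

56

2035-02-03 is a Saturday; the first Thursday on or after it is 2035-02-08 (5 days later).
From 2035-02-08 to 2036-03-05: 326 + 65 = 391 days (rest of 2035, to 2036-03-05 in 2036).
391 ÷ 7 = 55 full weeks with remainder 6, so 55 more Thursdays after the first → 56.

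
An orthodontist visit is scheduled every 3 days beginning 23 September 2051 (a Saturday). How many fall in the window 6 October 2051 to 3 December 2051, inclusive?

Occurrences land 3·i days after 23 September 2051 for i = 0, 1, 2, …
6 October 2051 is 13 days after the start; 13 ÷ 3 = 4 remainder 1; since the remainder is 1, round up to i = 5. First occurrence in the window: #6 on 8 October 2051 (5×3 = 15 days in).
3 December 2051 is 71 days after the start; 71 ÷ 3 = 23 remainder 2. Last occurrence in the window: #24 on 1 December 2051.
Occurrences #6 through #24: 19 in total.

19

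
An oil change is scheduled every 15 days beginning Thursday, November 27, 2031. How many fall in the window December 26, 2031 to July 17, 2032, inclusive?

14

Occurrences land 15·i days after November 27, 2031 for i = 0, 1, 2, …
December 26, 2031 is 29 days after the start; 29 ÷ 15 = 1 remainder 14; since the remainder is 14, round up to i = 2. First occurrence in the window: #3 on December 27, 2031 (2×15 = 30 days in).
July 17, 2032 is 233 days after the start; 233 ÷ 15 = 15 remainder 8. Last occurrence in the window: #16 on July 9, 2032.
Occurrences #3 through #16: 14 in total.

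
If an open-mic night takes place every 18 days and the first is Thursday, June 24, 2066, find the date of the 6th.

September 22, 2066

The 6th occurrence is 5 intervals after the first: 5 × 18 = 90 days after June 24, 2066.
June has 30 days — 6 days to the end of June leaves 84.
July has 31 days (53 left).
August has 31 days (22 left).
22 days into September → September 22, 2066.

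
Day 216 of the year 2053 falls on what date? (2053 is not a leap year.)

August 4, 2053

January has 31 days (216 − 31 = 185 remain).
February has 28 days (185 − 28 = 157 remain).
March has 31 days (157 − 31 = 126 remain).
April has 30 days (126 − 30 = 96 remain).
May has 31 days (96 − 31 = 65 remain).
June has 30 days (65 − 30 = 35 remain).
July has 31 days (35 − 31 = 4 remain).
4 into August → August 4.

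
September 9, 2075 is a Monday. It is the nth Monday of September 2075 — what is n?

Day 9 falls in week ⌈9/7⌉ of the month.
Days 1–7 hold the 1st Monday, 8–14 the 2nd, 15–21 the 3rd, 22–28 the 4th, 29–31 the 5th.
9 is in the range for the 2nd.

2nd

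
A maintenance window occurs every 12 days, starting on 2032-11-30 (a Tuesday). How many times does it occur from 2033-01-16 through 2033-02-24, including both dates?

4

Occurrences land 12·i days after 2032-11-30 for i = 0, 1, 2, …
2033-01-16 is 47 days after the start; 47 ÷ 12 = 3 remainder 11; since the remainder is 11, round up to i = 4. First occurrence in the window: #5 on 2033-01-17 (4×12 = 48 days in).
2033-02-24 is 86 days after the start; 86 ÷ 12 = 7 remainder 2. Last occurrence in the window: #8 on 2033-02-22.
Occurrences #5 through #8: 4 in total.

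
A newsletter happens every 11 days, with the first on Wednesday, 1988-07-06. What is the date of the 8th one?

1988-09-21

The 8th occurrence is 7 intervals after the first: 7 × 11 = 77 days after 1988-07-06.
July has 31 days — 25 days to the end of July leaves 52.
August has 31 days (21 left).
21 days into September → 1988-09-21.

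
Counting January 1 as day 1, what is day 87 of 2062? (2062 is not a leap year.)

January has 31 days (87 − 31 = 56 remain).
February has 28 days (56 − 28 = 28 remain).
28 into March → March 28.

March 28, 2062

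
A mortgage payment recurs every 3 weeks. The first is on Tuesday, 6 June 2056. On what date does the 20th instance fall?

10 July 2057

The 20th occurrence is 19 intervals after the first: 19 × 21 = 399 days after 6 June 2056.
June has 30 days — 24 days to the end of June leaves 375.
July has 31 days (344 left).
August has 31 days (313 left).
September has 30 days (283 left).
October has 31 days (252 left).
November has 30 days (222 left).
December has 31 days (191 left).
January has 31 days (160 left).
February has 28 days (132 left).
March has 31 days (101 left).
April has 30 days (71 left).
May has 31 days (40 left).
June has 30 days (10 left).
10 days into July → 10 July 2057.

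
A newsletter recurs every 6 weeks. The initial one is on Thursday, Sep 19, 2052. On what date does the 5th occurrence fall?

Mar 6, 2053

The 5th occurrence is 4 intervals after the first: 4 × 42 = 168 days after Sep 19, 2052.
Sep has 30 days — 11 days to the end of Sep leaves 157.
Oct has 31 days (126 left).
Nov has 30 days (96 left).
Dec has 31 days (65 left).
Jan has 31 days (34 left).
Feb has 28 days (6 left).
6 days into Mar → Mar 6, 2053.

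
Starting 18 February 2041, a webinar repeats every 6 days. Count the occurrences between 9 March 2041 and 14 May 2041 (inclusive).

11

Occurrences land 6·i days after 18 February 2041 for i = 0, 1, 2, …
9 March 2041 is 19 days after the start; 19 ÷ 6 = 3 remainder 1; since the remainder is 1, round up to i = 4. First occurrence in the window: #5 on 14 March 2041 (4×6 = 24 days in).
14 May 2041 is 85 days after the start; 85 ÷ 6 = 14 remainder 1. Last occurrence in the window: #15 on 13 May 2041.
Occurrences #5 through #15: 11 in total.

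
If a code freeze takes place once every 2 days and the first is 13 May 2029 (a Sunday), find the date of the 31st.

The 31st occurrence is 30 intervals after the first: 30 × 2 = 60 days after 13 May 2029.
May has 31 days — 18 days to the end of May leaves 42.
June has 30 days (12 left).
12 days into July → 12 July 2029.

12 July 2029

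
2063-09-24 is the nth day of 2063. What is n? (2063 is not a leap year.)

267

Days in months before September: 31 + 28 + 31 + 30 + 31 + 30 + 31 + 31 = 243.
Plus 24 days into September → day 267.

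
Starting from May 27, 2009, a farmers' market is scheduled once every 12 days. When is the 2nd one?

Jun 8, 2009

The 2nd occurrence is 1 interval after the first: 1 × 12 = 12 days after May 27, 2009.
May has 31 days — 4 days to the end of May leaves 8.
8 days into Jun → Jun 8, 2009.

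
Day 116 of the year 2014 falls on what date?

January has 31 days (116 − 31 = 85 remain).
February has 28 days (85 − 28 = 57 remain).
March has 31 days (57 − 31 = 26 remain).
26 into April → April 26.

2014-04-26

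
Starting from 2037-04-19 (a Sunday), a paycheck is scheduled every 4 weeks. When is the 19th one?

The 19th occurrence is 18 intervals after the first: 18 × 28 = 504 days after 2037-04-19.
April has 30 days — 11 days to the end of April leaves 493.
From end of April to end of 2037 is 245 days (248 left).
January has 31 days (217 left).
February has 28 days (189 left).
March has 31 days (158 left).
April has 30 days (128 left).
May has 31 days (97 left).
June has 30 days (67 left).
July has 31 days (36 left).
August has 31 days (5 left).
5 days into September → 2038-09-05.

2038-09-05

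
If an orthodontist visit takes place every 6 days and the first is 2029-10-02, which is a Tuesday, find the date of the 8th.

2029-11-13

The 8th occurrence is 7 intervals after the first: 7 × 6 = 42 days after 2029-10-02.
October has 31 days — 29 days to the end of October leaves 13.
13 days into November → 2029-11-13.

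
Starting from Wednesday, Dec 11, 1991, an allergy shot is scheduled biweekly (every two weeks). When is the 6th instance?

The 6th occurrence is 5 intervals after the first: 5 × 14 = 70 days after Dec 11, 1991.
Dec has 31 days — 20 days to the end of Dec leaves 50.
Jan has 31 days (19 left).
19 days into Feb → Feb 19, 1992.

Feb 19, 1992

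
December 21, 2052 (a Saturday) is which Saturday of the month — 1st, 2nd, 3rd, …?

3rd

Day 21 falls in week ⌈21/7⌉ of the month.
Days 1–7 hold the 1st Saturday, 8–14 the 2nd, 15–21 the 3rd, 22–28 the 4th, 29–31 the 5th.
21 is in the range for the 3rd.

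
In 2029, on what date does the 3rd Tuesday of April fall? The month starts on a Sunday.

17 April 2029

April 2029 begins on a Sunday, so the first Tuesday is April 3 (2 days later).
The 3rd Tuesday is 2 weeks later: 3 + 14 = 17.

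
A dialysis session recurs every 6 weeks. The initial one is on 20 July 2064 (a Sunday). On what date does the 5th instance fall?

4 January 2065

The 5th occurrence is 4 intervals after the first: 4 × 42 = 168 days after 20 July 2064.
July has 31 days — 11 days to the end of July leaves 157.
August has 31 days (126 left).
September has 30 days (96 left).
October has 31 days (65 left).
November has 30 days (35 left).
December has 31 days (4 left).
4 days into January → 4 January 2065.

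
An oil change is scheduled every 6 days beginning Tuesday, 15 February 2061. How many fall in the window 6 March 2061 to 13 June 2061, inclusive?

Occurrences land 6·i days after 15 February 2061 for i = 0, 1, 2, …
6 March 2061 is 19 days after the start; 19 ÷ 6 = 3 remainder 1; since the remainder is 1, round up to i = 4. First occurrence in the window: #5 on 11 March 2061 (4×6 = 24 days in).
13 June 2061 is 118 days after the start; 118 ÷ 6 = 19 remainder 4. Last occurrence in the window: #20 on 9 June 2061.
Occurrences #5 through #20: 16 in total.

16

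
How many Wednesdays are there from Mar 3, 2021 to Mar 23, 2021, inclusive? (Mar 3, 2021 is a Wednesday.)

3

Mar 3, 2021 is a Wednesday; the first Wednesday on or after it is Mar 3, 2021.
From Mar 3, 2021 to Mar 23, 2021 is 23 − 3 = 20 days.
20 ÷ 7 = 2 full weeks with remainder 6, so 2 more Wednesdays after the first → 3.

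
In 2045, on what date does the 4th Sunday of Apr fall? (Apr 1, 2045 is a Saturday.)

Apr 23, 2045

Apr 2045 begins on a Saturday, so the first Sunday is Apr 2 (1 day later).
The 4th Sunday is 3 weeks later: 2 + 21 = 23.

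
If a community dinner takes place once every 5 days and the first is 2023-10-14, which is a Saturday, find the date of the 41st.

2024-05-01

The 41st occurrence is 40 intervals after the first: 40 × 5 = 200 days after 2023-10-14.
October has 31 days — 17 days to the end of October leaves 183.
November has 30 days (153 left).
December has 31 days (122 left).
January has 31 days (91 left).
February has 29 days (62 left).
March has 31 days (31 left).
April has 30 days (1 left).
1 day into May → 2024-05-01.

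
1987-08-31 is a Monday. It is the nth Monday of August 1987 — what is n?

Day 31 falls in week ⌈31/7⌉ of the month.
Days 1–7 hold the 1st Monday, 8–14 the 2nd, 15–21 the 3rd, 22–28 the 4th, 29–31 the 5th.
31 is in the range for the 5th.

5th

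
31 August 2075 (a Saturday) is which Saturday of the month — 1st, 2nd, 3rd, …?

5th

Day 31 falls in week ⌈31/7⌉ of the month.
Days 1–7 hold the 1st Saturday, 8–14 the 2nd, 15–21 the 3rd, 22–28 the 4th, 29–31 the 5th.
31 is in the range for the 5th.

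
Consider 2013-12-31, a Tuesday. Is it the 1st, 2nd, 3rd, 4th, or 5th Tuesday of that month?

5th

Day 31 falls in week ⌈31/7⌉ of the month.
Days 1–7 hold the 1st Tuesday, 8–14 the 2nd, 15–21 the 3rd, 22–28 the 4th, 29–31 the 5th.
31 is in the range for the 5th.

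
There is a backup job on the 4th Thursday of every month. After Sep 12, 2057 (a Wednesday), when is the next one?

Sep 2057 starts on a Saturday; its first Thursday is the 6th, so the 4th Thursday is the 27th — Sep 27, 2057.
Sep 27, 2057 is after Sep 12, 2057, so that is the next one.

Sep 27, 2057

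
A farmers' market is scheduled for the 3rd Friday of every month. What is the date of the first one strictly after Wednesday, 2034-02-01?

February 2034 starts on a Wednesday; its first Friday is the 3rd, so the 3rd Friday is the 17th — 2034-02-17.
2034-02-17 is after 2034-02-01, so that is the next one.

2034-02-17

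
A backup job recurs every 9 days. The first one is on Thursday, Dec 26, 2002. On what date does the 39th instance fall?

The 39th occurrence is 38 intervals after the first: 38 × 9 = 342 days after Dec 26, 2002.
Dec has 31 days — 5 days to the end of Dec leaves 337.
Jan has 31 days (306 left).
Feb has 28 days (278 left).
Mar has 31 days (247 left).
Apr has 30 days (217 left).
May has 31 days (186 left).
Jun has 30 days (156 left).
Jul has 31 days (125 left).
Aug has 31 days (94 left).
Sep has 30 days (64 left).
Oct has 31 days (33 left).
Nov has 30 days (3 left).
3 days into Dec → Dec 3, 2003.

Dec 3, 2003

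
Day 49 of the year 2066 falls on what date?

January has 31 days (49 − 31 = 18 remain).
18 into February → February 18.

February 18, 2066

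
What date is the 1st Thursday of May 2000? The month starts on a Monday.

2000-05-04

May 2000 begins on a Monday, so the first Thursday is May 4 (3 days later).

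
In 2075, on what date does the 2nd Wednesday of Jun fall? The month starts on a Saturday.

Jun 2075 begins on a Saturday, so the first Wednesday is Jun 5 (4 days later).
The 2nd Wednesday is 1 weeks later: 5 + 7 = 12.

Jun 12, 2075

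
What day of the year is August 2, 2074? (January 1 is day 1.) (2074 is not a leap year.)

Days in months before August: 31 + 28 + 31 + 30 + 31 + 30 + 31 = 212.
Plus 2 days into August → day 214.

214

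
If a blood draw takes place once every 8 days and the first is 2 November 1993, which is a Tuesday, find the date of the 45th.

The 45th occurrence is 44 intervals after the first: 44 × 8 = 352 days after 2 November 1993.
November has 30 days — 28 days to the end of November leaves 324.
December has 31 days (293 left).
January has 31 days (262 left).
February has 28 days (234 left).
March has 31 days (203 left).
April has 30 days (173 left).
May has 31 days (142 left).
June has 30 days (112 left).
July has 31 days (81 left).
August has 31 days (50 left).
September has 30 days (20 left).
20 days into October → 20 October 1994.

20 October 1994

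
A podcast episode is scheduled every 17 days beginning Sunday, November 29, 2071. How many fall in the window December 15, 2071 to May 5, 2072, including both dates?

Occurrences land 17·i days after November 29, 2071 for i = 0, 1, 2, …
December 15, 2071 is 16 days after the start; 16 ÷ 17 = 0 remainder 16; since the remainder is 16, round up to i = 1. First occurrence in the window: #2 on December 16, 2071 (1×17 = 17 days in).
May 5, 2072 is 158 days after the start; 158 ÷ 17 = 9 remainder 5. Last occurrence in the window: #10 on April 30, 2072.
Occurrences #2 through #10: 9 in total.

9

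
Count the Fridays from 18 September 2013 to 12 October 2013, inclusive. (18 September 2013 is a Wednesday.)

4

18 September 2013 is a Wednesday; the first Friday on or after it is 20 September 2013 (2 days later).
From 20 September 2013 to 12 October 2013: 10 + 12 = 22 days (rest of September, October).
22 ÷ 7 = 3 full weeks with remainder 1, so 3 more Fridays after the first → 4.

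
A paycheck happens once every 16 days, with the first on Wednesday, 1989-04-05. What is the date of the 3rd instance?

The 3rd occurrence is 2 intervals after the first: 2 × 16 = 32 days after 1989-04-05.
April has 30 days — 25 days to the end of April leaves 7.
7 days into May → 1989-05-07.

1989-05-07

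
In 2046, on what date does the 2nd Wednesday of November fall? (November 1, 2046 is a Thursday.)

November 2046 begins on a Thursday, so the first Wednesday is November 7 (6 days later).
The 2nd Wednesday is 1 weeks later: 7 + 7 = 14.

2046-11-14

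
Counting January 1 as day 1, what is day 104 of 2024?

January has 31 days (104 − 31 = 73 remain).
February has 29 days (73 − 29 = 44 remain).
March has 31 days (44 − 31 = 13 remain).
13 into April → April 13.

April 13, 2024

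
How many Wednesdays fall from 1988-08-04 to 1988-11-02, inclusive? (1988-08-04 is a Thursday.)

1988-08-04 is a Thursday; the first Wednesday on or after it is 1988-08-10 (6 days later).
From 1988-08-10 to 1988-11-02: 21 + 30 + 31 + 2 = 84 days (rest of August, September, October, November).
84 ÷ 7 = 12 full weeks with remainder 0, so 12 more Wednesdays after the first → 13.

13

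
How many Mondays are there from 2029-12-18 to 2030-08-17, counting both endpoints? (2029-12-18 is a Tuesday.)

34

2029-12-18 is a Tuesday; the first Monday on or after it is 2029-12-24 (6 days later).
From 2029-12-24 to 2030-08-17: 7 + 31 + 28 + 31 + 30 + 31 + 30 + 31 + 17 = 236 days (rest of December, January, February, March, April, May, June, July, August).
236 ÷ 7 = 33 full weeks with remainder 5, so 33 more Mondays after the first → 34.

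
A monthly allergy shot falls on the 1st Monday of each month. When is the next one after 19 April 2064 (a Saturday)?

April 2064 starts on a Tuesday, so its 1st Monday is 7 April 2064 (6 days in).
That is not after 19 April 2064, so look at May 2064.
May 2064 starts on a Thursday, so its 1st Monday is 5 May 2064 (4 days in).

5 May 2064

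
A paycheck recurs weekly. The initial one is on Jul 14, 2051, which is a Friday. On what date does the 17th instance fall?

The 17th occurrence is 16 intervals after the first: 16 × 7 = 112 days after Jul 14, 2051.
Jul has 31 days — 17 days to the end of Jul leaves 95.
Aug has 31 days (64 left).
Sep has 30 days (34 left).
Oct has 31 days (3 left).
3 days into Nov → Nov 3, 2051.

Nov 3, 2051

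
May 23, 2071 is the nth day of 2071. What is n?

Days in months before May: 31 + 28 + 31 + 30 = 120.
Plus 23 days into May → day 143.

143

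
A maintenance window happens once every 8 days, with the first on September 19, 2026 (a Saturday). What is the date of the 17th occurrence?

The 17th occurrence is 16 intervals after the first: 16 × 8 = 128 days after September 19, 2026.
September has 30 days — 11 days to the end of September leaves 117.
October has 31 days (86 left).
November has 30 days (56 left).
December has 31 days (25 left).
25 days into January → January 25, 2027.

January 25, 2027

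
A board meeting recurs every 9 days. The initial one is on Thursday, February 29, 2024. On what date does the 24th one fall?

The 24th occurrence is 23 intervals after the first: 23 × 9 = 207 days after February 29, 2024.
February has 29 days — 0 days to the end of February leaves 207.
March has 31 days (176 left).
April has 30 days (146 left).
May has 31 days (115 left).
June has 30 days (85 left).
July has 31 days (54 left).
August has 31 days (23 left).
23 days into September → September 23, 2024.

September 23, 2024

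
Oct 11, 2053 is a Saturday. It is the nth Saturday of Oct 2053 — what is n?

2nd

Day 11 falls in week ⌈11/7⌉ of the month.
Days 1–7 hold the 1st Saturday, 8–14 the 2nd, 15–21 the 3rd, 22–28 the 4th, 29–31 the 5th.
11 is in the range for the 2nd.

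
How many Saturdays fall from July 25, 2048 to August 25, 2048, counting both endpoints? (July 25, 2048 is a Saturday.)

5

July 25, 2048 is a Saturday; the first Saturday on or after it is July 25, 2048.
From July 25, 2048 to August 25, 2048: 6 + 25 = 31 days (rest of July, August).
31 ÷ 7 = 4 full weeks with remainder 3, so 4 more Saturdays after the first → 5.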